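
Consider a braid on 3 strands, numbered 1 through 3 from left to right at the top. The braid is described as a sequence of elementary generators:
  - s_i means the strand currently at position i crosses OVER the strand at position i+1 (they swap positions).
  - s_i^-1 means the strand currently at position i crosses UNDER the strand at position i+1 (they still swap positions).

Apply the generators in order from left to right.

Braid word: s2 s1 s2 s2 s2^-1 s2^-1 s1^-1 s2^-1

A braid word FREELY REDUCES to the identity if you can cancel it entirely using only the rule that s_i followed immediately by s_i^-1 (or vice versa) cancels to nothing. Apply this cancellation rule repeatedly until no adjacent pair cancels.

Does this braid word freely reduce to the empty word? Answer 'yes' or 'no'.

Gen 1 (s2): push. Stack: [s2]
Gen 2 (s1): push. Stack: [s2 s1]
Gen 3 (s2): push. Stack: [s2 s1 s2]
Gen 4 (s2): push. Stack: [s2 s1 s2 s2]
Gen 5 (s2^-1): cancels prior s2. Stack: [s2 s1 s2]
Gen 6 (s2^-1): cancels prior s2. Stack: [s2 s1]
Gen 7 (s1^-1): cancels prior s1. Stack: [s2]
Gen 8 (s2^-1): cancels prior s2. Stack: []
Reduced word: (empty)

Answer: yes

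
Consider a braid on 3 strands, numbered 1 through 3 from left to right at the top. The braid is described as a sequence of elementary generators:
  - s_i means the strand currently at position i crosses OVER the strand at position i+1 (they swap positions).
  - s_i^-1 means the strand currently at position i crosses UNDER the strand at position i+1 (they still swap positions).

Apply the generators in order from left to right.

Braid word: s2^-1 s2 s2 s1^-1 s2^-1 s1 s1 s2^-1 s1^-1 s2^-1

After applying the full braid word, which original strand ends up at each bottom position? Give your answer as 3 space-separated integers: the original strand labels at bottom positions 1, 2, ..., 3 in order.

Answer: 1 2 3

Derivation:
Gen 1 (s2^-1): strand 2 crosses under strand 3. Perm now: [1 3 2]
Gen 2 (s2): strand 3 crosses over strand 2. Perm now: [1 2 3]
Gen 3 (s2): strand 2 crosses over strand 3. Perm now: [1 3 2]
Gen 4 (s1^-1): strand 1 crosses under strand 3. Perm now: [3 1 2]
Gen 5 (s2^-1): strand 1 crosses under strand 2. Perm now: [3 2 1]
Gen 6 (s1): strand 3 crosses over strand 2. Perm now: [2 3 1]
Gen 7 (s1): strand 2 crosses over strand 3. Perm now: [3 2 1]
Gen 8 (s2^-1): strand 2 crosses under strand 1. Perm now: [3 1 2]
Gen 9 (s1^-1): strand 3 crosses under strand 1. Perm now: [1 3 2]
Gen 10 (s2^-1): strand 3 crosses under strand 2. Perm now: [1 2 3]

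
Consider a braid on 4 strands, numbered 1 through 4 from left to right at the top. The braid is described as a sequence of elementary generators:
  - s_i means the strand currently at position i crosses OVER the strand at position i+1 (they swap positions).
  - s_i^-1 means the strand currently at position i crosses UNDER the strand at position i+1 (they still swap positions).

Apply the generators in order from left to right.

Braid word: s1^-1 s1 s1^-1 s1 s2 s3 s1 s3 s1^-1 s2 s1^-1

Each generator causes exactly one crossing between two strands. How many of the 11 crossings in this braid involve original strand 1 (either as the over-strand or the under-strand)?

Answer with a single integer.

Answer: 7

Derivation:
Gen 1: crossing 1x2. Involves strand 1? yes. Count so far: 1
Gen 2: crossing 2x1. Involves strand 1? yes. Count so far: 2
Gen 3: crossing 1x2. Involves strand 1? yes. Count so far: 3
Gen 4: crossing 2x1. Involves strand 1? yes. Count so far: 4
Gen 5: crossing 2x3. Involves strand 1? no. Count so far: 4
Gen 6: crossing 2x4. Involves strand 1? no. Count so far: 4
Gen 7: crossing 1x3. Involves strand 1? yes. Count so far: 5
Gen 8: crossing 4x2. Involves strand 1? no. Count so far: 5
Gen 9: crossing 3x1. Involves strand 1? yes. Count so far: 6
Gen 10: crossing 3x2. Involves strand 1? no. Count so far: 6
Gen 11: crossing 1x2. Involves strand 1? yes. Count so far: 7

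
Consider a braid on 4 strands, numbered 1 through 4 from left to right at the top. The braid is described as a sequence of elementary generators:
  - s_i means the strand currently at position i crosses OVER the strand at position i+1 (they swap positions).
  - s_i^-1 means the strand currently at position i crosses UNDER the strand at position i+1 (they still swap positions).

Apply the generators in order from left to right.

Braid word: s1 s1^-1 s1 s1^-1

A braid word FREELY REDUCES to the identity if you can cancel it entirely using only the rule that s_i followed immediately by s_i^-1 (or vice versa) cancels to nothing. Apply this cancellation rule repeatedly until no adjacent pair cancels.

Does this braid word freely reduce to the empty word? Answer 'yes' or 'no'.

Answer: yes

Derivation:
Gen 1 (s1): push. Stack: [s1]
Gen 2 (s1^-1): cancels prior s1. Stack: []
Gen 3 (s1): push. Stack: [s1]
Gen 4 (s1^-1): cancels prior s1. Stack: []
Reduced word: (empty)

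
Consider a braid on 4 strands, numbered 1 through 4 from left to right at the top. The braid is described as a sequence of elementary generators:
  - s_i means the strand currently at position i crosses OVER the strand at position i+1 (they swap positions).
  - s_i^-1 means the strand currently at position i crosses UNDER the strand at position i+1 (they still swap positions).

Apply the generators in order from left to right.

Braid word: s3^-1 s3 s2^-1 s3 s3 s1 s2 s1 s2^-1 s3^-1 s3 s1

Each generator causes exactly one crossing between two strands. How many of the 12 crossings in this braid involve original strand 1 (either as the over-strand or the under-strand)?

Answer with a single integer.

Answer: 4

Derivation:
Gen 1: crossing 3x4. Involves strand 1? no. Count so far: 0
Gen 2: crossing 4x3. Involves strand 1? no. Count so far: 0
Gen 3: crossing 2x3. Involves strand 1? no. Count so far: 0
Gen 4: crossing 2x4. Involves strand 1? no. Count so far: 0
Gen 5: crossing 4x2. Involves strand 1? no. Count so far: 0
Gen 6: crossing 1x3. Involves strand 1? yes. Count so far: 1
Gen 7: crossing 1x2. Involves strand 1? yes. Count so far: 2
Gen 8: crossing 3x2. Involves strand 1? no. Count so far: 2
Gen 9: crossing 3x1. Involves strand 1? yes. Count so far: 3
Gen 10: crossing 3x4. Involves strand 1? no. Count so far: 3
Gen 11: crossing 4x3. Involves strand 1? no. Count so far: 3
Gen 12: crossing 2x1. Involves strand 1? yes. Count so far: 4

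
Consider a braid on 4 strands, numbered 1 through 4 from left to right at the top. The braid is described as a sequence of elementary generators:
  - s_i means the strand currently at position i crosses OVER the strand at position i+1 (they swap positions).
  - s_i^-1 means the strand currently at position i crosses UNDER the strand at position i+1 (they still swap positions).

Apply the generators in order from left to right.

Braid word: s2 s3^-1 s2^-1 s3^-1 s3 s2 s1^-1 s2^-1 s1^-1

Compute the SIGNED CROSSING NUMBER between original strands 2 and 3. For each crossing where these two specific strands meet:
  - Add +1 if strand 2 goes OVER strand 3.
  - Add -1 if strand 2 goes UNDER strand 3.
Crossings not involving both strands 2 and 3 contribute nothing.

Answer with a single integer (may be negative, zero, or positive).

Answer: 3

Derivation:
Gen 1: 2 over 3. Both 2&3? yes. Contrib: +1. Sum: 1
Gen 2: crossing 2x4. Both 2&3? no. Sum: 1
Gen 3: crossing 3x4. Both 2&3? no. Sum: 1
Gen 4: 3 under 2. Both 2&3? yes. Contrib: +1. Sum: 2
Gen 5: 2 over 3. Both 2&3? yes. Contrib: +1. Sum: 3
Gen 6: crossing 4x3. Both 2&3? no. Sum: 3
Gen 7: crossing 1x3. Both 2&3? no. Sum: 3
Gen 8: crossing 1x4. Both 2&3? no. Sum: 3
Gen 9: crossing 3x4. Both 2&3? no. Sum: 3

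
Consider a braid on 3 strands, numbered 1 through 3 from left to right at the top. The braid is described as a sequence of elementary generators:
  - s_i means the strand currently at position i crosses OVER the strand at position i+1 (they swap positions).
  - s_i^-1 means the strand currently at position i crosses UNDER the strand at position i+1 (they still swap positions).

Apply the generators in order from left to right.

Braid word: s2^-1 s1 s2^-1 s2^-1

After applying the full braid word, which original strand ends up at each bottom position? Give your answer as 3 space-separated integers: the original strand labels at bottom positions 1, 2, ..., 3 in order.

Answer: 3 1 2

Derivation:
Gen 1 (s2^-1): strand 2 crosses under strand 3. Perm now: [1 3 2]
Gen 2 (s1): strand 1 crosses over strand 3. Perm now: [3 1 2]
Gen 3 (s2^-1): strand 1 crosses under strand 2. Perm now: [3 2 1]
Gen 4 (s2^-1): strand 2 crosses under strand 1. Perm now: [3 1 2]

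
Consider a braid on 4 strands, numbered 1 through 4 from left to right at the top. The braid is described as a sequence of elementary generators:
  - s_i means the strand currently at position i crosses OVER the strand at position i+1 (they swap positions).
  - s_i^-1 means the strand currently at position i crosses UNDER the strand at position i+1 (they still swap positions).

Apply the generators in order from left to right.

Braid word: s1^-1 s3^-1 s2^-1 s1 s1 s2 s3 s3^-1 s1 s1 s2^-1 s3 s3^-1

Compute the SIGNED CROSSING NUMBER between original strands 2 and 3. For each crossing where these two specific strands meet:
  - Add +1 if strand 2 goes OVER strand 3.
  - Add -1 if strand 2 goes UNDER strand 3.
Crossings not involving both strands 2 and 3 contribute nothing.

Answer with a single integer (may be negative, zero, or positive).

Answer: 0

Derivation:
Gen 1: crossing 1x2. Both 2&3? no. Sum: 0
Gen 2: crossing 3x4. Both 2&3? no. Sum: 0
Gen 3: crossing 1x4. Both 2&3? no. Sum: 0
Gen 4: crossing 2x4. Both 2&3? no. Sum: 0
Gen 5: crossing 4x2. Both 2&3? no. Sum: 0
Gen 6: crossing 4x1. Both 2&3? no. Sum: 0
Gen 7: crossing 4x3. Both 2&3? no. Sum: 0
Gen 8: crossing 3x4. Both 2&3? no. Sum: 0
Gen 9: crossing 2x1. Both 2&3? no. Sum: 0
Gen 10: crossing 1x2. Both 2&3? no. Sum: 0
Gen 11: crossing 1x4. Both 2&3? no. Sum: 0
Gen 12: crossing 1x3. Both 2&3? no. Sum: 0
Gen 13: crossing 3x1. Both 2&3? no. Sum: 0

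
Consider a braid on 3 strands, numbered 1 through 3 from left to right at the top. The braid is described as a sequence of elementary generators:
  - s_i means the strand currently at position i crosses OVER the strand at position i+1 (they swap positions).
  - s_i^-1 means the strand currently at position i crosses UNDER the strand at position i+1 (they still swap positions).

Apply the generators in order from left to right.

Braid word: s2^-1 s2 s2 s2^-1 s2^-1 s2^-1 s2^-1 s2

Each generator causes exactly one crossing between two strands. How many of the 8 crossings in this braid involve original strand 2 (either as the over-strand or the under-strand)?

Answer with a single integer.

Gen 1: crossing 2x3. Involves strand 2? yes. Count so far: 1
Gen 2: crossing 3x2. Involves strand 2? yes. Count so far: 2
Gen 3: crossing 2x3. Involves strand 2? yes. Count so far: 3
Gen 4: crossing 3x2. Involves strand 2? yes. Count so far: 4
Gen 5: crossing 2x3. Involves strand 2? yes. Count so far: 5
Gen 6: crossing 3x2. Involves strand 2? yes. Count so far: 6
Gen 7: crossing 2x3. Involves strand 2? yes. Count so far: 7
Gen 8: crossing 3x2. Involves strand 2? yes. Count so far: 8

Answer: 8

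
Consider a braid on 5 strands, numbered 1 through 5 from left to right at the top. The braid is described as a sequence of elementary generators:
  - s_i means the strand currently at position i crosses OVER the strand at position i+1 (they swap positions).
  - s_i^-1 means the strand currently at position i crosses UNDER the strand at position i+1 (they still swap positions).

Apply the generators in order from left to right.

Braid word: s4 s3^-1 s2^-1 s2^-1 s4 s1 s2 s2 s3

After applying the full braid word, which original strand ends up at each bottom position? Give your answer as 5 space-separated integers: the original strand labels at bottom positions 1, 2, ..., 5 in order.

Gen 1 (s4): strand 4 crosses over strand 5. Perm now: [1 2 3 5 4]
Gen 2 (s3^-1): strand 3 crosses under strand 5. Perm now: [1 2 5 3 4]
Gen 3 (s2^-1): strand 2 crosses under strand 5. Perm now: [1 5 2 3 4]
Gen 4 (s2^-1): strand 5 crosses under strand 2. Perm now: [1 2 5 3 4]
Gen 5 (s4): strand 3 crosses over strand 4. Perm now: [1 2 5 4 3]
Gen 6 (s1): strand 1 crosses over strand 2. Perm now: [2 1 5 4 3]
Gen 7 (s2): strand 1 crosses over strand 5. Perm now: [2 5 1 4 3]
Gen 8 (s2): strand 5 crosses over strand 1. Perm now: [2 1 5 4 3]
Gen 9 (s3): strand 5 crosses over strand 4. Perm now: [2 1 4 5 3]

Answer: 2 1 4 5 3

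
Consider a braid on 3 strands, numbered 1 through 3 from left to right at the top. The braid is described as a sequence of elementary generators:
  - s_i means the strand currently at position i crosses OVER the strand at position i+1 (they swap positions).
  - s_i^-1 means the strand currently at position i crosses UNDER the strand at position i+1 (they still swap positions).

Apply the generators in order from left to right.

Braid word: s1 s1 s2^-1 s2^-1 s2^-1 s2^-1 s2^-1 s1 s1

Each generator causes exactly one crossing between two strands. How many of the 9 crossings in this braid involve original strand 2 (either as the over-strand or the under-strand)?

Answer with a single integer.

Answer: 7

Derivation:
Gen 1: crossing 1x2. Involves strand 2? yes. Count so far: 1
Gen 2: crossing 2x1. Involves strand 2? yes. Count so far: 2
Gen 3: crossing 2x3. Involves strand 2? yes. Count so far: 3
Gen 4: crossing 3x2. Involves strand 2? yes. Count so far: 4
Gen 5: crossing 2x3. Involves strand 2? yes. Count so far: 5
Gen 6: crossing 3x2. Involves strand 2? yes. Count so far: 6
Gen 7: crossing 2x3. Involves strand 2? yes. Count so far: 7
Gen 8: crossing 1x3. Involves strand 2? no. Count so far: 7
Gen 9: crossing 3x1. Involves strand 2? no. Count so far: 7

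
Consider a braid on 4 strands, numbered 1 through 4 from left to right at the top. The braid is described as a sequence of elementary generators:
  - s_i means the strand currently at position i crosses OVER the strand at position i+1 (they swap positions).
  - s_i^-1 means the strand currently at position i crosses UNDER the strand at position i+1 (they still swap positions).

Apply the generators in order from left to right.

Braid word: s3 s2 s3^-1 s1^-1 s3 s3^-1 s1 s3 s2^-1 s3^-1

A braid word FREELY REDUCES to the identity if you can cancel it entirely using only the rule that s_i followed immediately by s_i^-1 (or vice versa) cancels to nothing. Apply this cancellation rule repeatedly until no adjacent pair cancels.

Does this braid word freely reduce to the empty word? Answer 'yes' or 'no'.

Answer: yes

Derivation:
Gen 1 (s3): push. Stack: [s3]
Gen 2 (s2): push. Stack: [s3 s2]
Gen 3 (s3^-1): push. Stack: [s3 s2 s3^-1]
Gen 4 (s1^-1): push. Stack: [s3 s2 s3^-1 s1^-1]
Gen 5 (s3): push. Stack: [s3 s2 s3^-1 s1^-1 s3]
Gen 6 (s3^-1): cancels prior s3. Stack: [s3 s2 s3^-1 s1^-1]
Gen 7 (s1): cancels prior s1^-1. Stack: [s3 s2 s3^-1]
Gen 8 (s3): cancels prior s3^-1. Stack: [s3 s2]
Gen 9 (s2^-1): cancels prior s2. Stack: [s3]
Gen 10 (s3^-1): cancels prior s3. Stack: []
Reduced word: (empty)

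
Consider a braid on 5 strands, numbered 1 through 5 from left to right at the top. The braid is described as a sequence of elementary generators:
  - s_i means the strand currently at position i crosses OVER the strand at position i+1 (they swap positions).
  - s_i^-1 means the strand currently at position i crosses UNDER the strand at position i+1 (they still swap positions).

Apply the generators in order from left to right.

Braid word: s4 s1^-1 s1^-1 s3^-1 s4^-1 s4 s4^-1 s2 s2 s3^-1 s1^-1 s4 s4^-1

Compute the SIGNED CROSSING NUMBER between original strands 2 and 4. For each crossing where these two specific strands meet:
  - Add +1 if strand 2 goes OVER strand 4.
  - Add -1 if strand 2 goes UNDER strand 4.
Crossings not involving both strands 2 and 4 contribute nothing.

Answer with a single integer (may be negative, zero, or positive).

Answer: 0

Derivation:
Gen 1: crossing 4x5. Both 2&4? no. Sum: 0
Gen 2: crossing 1x2. Both 2&4? no. Sum: 0
Gen 3: crossing 2x1. Both 2&4? no. Sum: 0
Gen 4: crossing 3x5. Both 2&4? no. Sum: 0
Gen 5: crossing 3x4. Both 2&4? no. Sum: 0
Gen 6: crossing 4x3. Both 2&4? no. Sum: 0
Gen 7: crossing 3x4. Both 2&4? no. Sum: 0
Gen 8: crossing 2x5. Both 2&4? no. Sum: 0
Gen 9: crossing 5x2. Both 2&4? no. Sum: 0
Gen 10: crossing 5x4. Both 2&4? no. Sum: 0
Gen 11: crossing 1x2. Both 2&4? no. Sum: 0
Gen 12: crossing 5x3. Both 2&4? no. Sum: 0
Gen 13: crossing 3x5. Both 2&4? no. Sum: 0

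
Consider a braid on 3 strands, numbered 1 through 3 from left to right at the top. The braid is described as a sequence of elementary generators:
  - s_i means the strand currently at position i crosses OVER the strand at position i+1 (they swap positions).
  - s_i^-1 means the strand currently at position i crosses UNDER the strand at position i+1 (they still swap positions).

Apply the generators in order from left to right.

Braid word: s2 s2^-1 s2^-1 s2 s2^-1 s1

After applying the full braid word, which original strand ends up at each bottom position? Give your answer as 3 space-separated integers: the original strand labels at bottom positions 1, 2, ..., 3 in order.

Gen 1 (s2): strand 2 crosses over strand 3. Perm now: [1 3 2]
Gen 2 (s2^-1): strand 3 crosses under strand 2. Perm now: [1 2 3]
Gen 3 (s2^-1): strand 2 crosses under strand 3. Perm now: [1 3 2]
Gen 4 (s2): strand 3 crosses over strand 2. Perm now: [1 2 3]
Gen 5 (s2^-1): strand 2 crosses under strand 3. Perm now: [1 3 2]
Gen 6 (s1): strand 1 crosses over strand 3. Perm now: [3 1 2]

Answer: 3 1 2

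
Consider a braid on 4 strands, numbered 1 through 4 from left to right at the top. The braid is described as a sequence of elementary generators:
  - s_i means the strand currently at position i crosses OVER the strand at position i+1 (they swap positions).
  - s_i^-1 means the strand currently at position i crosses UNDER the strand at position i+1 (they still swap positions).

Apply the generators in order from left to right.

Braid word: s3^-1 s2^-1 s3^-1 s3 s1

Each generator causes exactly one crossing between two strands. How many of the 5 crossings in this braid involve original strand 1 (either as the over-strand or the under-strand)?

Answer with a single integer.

Answer: 1

Derivation:
Gen 1: crossing 3x4. Involves strand 1? no. Count so far: 0
Gen 2: crossing 2x4. Involves strand 1? no. Count so far: 0
Gen 3: crossing 2x3. Involves strand 1? no. Count so far: 0
Gen 4: crossing 3x2. Involves strand 1? no. Count so far: 0
Gen 5: crossing 1x4. Involves strand 1? yes. Count so far: 1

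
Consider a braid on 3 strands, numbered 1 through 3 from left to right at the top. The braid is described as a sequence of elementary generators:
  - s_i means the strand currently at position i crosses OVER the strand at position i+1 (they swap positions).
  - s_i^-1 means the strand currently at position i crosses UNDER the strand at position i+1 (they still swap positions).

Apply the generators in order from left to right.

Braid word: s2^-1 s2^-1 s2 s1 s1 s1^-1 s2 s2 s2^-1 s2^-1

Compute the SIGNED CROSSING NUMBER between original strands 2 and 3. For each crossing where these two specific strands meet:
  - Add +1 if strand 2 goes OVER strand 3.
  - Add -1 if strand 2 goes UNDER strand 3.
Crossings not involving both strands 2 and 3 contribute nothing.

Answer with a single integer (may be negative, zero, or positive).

Gen 1: 2 under 3. Both 2&3? yes. Contrib: -1. Sum: -1
Gen 2: 3 under 2. Both 2&3? yes. Contrib: +1. Sum: 0
Gen 3: 2 over 3. Both 2&3? yes. Contrib: +1. Sum: 1
Gen 4: crossing 1x3. Both 2&3? no. Sum: 1
Gen 5: crossing 3x1. Both 2&3? no. Sum: 1
Gen 6: crossing 1x3. Both 2&3? no. Sum: 1
Gen 7: crossing 1x2. Both 2&3? no. Sum: 1
Gen 8: crossing 2x1. Both 2&3? no. Sum: 1
Gen 9: crossing 1x2. Both 2&3? no. Sum: 1
Gen 10: crossing 2x1. Both 2&3? no. Sum: 1

Answer: 1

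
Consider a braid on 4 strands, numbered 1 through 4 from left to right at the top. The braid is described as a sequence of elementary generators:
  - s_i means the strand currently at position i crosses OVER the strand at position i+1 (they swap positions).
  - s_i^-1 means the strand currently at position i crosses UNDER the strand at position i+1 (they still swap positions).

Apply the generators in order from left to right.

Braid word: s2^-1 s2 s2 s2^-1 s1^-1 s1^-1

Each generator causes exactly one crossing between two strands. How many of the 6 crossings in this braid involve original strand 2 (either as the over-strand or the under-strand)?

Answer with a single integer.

Gen 1: crossing 2x3. Involves strand 2? yes. Count so far: 1
Gen 2: crossing 3x2. Involves strand 2? yes. Count so far: 2
Gen 3: crossing 2x3. Involves strand 2? yes. Count so far: 3
Gen 4: crossing 3x2. Involves strand 2? yes. Count so far: 4
Gen 5: crossing 1x2. Involves strand 2? yes. Count so far: 5
Gen 6: crossing 2x1. Involves strand 2? yes. Count so far: 6

Answer: 6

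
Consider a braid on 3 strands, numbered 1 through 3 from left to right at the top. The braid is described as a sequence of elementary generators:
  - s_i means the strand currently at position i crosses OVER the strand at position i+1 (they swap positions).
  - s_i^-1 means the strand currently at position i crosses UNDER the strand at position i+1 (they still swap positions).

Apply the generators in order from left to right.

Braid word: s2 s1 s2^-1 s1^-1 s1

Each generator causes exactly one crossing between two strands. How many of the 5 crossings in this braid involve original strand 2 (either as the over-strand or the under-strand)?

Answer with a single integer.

Gen 1: crossing 2x3. Involves strand 2? yes. Count so far: 1
Gen 2: crossing 1x3. Involves strand 2? no. Count so far: 1
Gen 3: crossing 1x2. Involves strand 2? yes. Count so far: 2
Gen 4: crossing 3x2. Involves strand 2? yes. Count so far: 3
Gen 5: crossing 2x3. Involves strand 2? yes. Count so far: 4

Answer: 4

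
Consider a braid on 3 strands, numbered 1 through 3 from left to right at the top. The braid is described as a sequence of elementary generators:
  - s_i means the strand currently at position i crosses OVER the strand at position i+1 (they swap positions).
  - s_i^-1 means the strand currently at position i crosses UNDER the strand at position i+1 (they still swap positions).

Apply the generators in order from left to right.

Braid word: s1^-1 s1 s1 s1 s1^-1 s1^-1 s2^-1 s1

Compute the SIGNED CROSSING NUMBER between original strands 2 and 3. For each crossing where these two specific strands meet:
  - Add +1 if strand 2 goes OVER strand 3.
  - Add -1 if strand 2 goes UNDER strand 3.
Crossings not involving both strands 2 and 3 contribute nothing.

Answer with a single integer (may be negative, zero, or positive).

Answer: -1

Derivation:
Gen 1: crossing 1x2. Both 2&3? no. Sum: 0
Gen 2: crossing 2x1. Both 2&3? no. Sum: 0
Gen 3: crossing 1x2. Both 2&3? no. Sum: 0
Gen 4: crossing 2x1. Both 2&3? no. Sum: 0
Gen 5: crossing 1x2. Both 2&3? no. Sum: 0
Gen 6: crossing 2x1. Both 2&3? no. Sum: 0
Gen 7: 2 under 3. Both 2&3? yes. Contrib: -1. Sum: -1
Gen 8: crossing 1x3. Both 2&3? no. Sum: -1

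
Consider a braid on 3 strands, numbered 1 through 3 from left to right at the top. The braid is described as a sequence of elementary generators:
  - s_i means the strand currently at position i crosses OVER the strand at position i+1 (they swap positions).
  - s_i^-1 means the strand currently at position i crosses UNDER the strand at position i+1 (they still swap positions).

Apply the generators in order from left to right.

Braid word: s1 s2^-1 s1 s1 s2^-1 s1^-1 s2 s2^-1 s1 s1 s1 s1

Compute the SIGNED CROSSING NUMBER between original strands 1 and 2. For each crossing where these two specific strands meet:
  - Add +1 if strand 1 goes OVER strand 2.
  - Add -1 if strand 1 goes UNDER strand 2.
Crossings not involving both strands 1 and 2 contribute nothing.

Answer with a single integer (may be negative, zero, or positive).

Gen 1: 1 over 2. Both 1&2? yes. Contrib: +1. Sum: 1
Gen 2: crossing 1x3. Both 1&2? no. Sum: 1
Gen 3: crossing 2x3. Both 1&2? no. Sum: 1
Gen 4: crossing 3x2. Both 1&2? no. Sum: 1
Gen 5: crossing 3x1. Both 1&2? no. Sum: 1
Gen 6: 2 under 1. Both 1&2? yes. Contrib: +1. Sum: 2
Gen 7: crossing 2x3. Both 1&2? no. Sum: 2
Gen 8: crossing 3x2. Both 1&2? no. Sum: 2
Gen 9: 1 over 2. Both 1&2? yes. Contrib: +1. Sum: 3
Gen 10: 2 over 1. Both 1&2? yes. Contrib: -1. Sum: 2
Gen 11: 1 over 2. Both 1&2? yes. Contrib: +1. Sum: 3
Gen 12: 2 over 1. Both 1&2? yes. Contrib: -1. Sum: 2

Answer: 2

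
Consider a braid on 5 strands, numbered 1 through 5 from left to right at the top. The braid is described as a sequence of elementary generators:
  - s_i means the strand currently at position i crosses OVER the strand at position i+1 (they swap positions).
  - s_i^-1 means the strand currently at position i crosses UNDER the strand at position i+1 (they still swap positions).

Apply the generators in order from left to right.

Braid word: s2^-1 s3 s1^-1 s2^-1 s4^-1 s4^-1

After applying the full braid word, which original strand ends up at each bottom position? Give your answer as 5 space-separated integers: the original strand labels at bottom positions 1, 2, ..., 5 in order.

Gen 1 (s2^-1): strand 2 crosses under strand 3. Perm now: [1 3 2 4 5]
Gen 2 (s3): strand 2 crosses over strand 4. Perm now: [1 3 4 2 5]
Gen 3 (s1^-1): strand 1 crosses under strand 3. Perm now: [3 1 4 2 5]
Gen 4 (s2^-1): strand 1 crosses under strand 4. Perm now: [3 4 1 2 5]
Gen 5 (s4^-1): strand 2 crosses under strand 5. Perm now: [3 4 1 5 2]
Gen 6 (s4^-1): strand 5 crosses under strand 2. Perm now: [3 4 1 2 5]

Answer: 3 4 1 2 5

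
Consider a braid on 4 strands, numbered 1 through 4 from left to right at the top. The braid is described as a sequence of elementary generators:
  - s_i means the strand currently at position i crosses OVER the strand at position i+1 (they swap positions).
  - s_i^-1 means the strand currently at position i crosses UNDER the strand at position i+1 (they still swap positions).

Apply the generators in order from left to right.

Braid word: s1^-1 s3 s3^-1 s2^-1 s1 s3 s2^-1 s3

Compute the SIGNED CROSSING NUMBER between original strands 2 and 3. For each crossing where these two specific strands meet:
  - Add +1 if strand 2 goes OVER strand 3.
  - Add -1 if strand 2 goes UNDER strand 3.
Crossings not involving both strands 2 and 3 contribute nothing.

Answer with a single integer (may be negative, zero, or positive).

Answer: 1

Derivation:
Gen 1: crossing 1x2. Both 2&3? no. Sum: 0
Gen 2: crossing 3x4. Both 2&3? no. Sum: 0
Gen 3: crossing 4x3. Both 2&3? no. Sum: 0
Gen 4: crossing 1x3. Both 2&3? no. Sum: 0
Gen 5: 2 over 3. Both 2&3? yes. Contrib: +1. Sum: 1
Gen 6: crossing 1x4. Both 2&3? no. Sum: 1
Gen 7: crossing 2x4. Both 2&3? no. Sum: 1
Gen 8: crossing 2x1. Both 2&3? no. Sum: 1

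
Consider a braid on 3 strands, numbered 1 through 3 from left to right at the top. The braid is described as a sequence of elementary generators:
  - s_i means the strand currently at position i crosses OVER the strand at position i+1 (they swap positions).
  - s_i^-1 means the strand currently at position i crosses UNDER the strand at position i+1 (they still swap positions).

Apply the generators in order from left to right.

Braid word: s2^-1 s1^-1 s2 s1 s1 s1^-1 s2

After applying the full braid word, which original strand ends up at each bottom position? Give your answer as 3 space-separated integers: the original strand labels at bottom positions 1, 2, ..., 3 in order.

Gen 1 (s2^-1): strand 2 crosses under strand 3. Perm now: [1 3 2]
Gen 2 (s1^-1): strand 1 crosses under strand 3. Perm now: [3 1 2]
Gen 3 (s2): strand 1 crosses over strand 2. Perm now: [3 2 1]
Gen 4 (s1): strand 3 crosses over strand 2. Perm now: [2 3 1]
Gen 5 (s1): strand 2 crosses over strand 3. Perm now: [3 2 1]
Gen 6 (s1^-1): strand 3 crosses under strand 2. Perm now: [2 3 1]
Gen 7 (s2): strand 3 crosses over strand 1. Perm now: [2 1 3]

Answer: 2 1 3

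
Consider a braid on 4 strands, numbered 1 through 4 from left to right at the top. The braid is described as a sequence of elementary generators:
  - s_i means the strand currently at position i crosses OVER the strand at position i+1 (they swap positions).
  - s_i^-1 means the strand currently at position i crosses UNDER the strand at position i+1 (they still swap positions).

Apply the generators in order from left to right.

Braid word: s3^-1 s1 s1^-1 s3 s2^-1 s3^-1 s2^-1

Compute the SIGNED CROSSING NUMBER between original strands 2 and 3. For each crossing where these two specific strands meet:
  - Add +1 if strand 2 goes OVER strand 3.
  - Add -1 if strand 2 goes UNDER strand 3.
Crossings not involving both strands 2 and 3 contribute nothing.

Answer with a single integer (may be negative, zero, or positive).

Gen 1: crossing 3x4. Both 2&3? no. Sum: 0
Gen 2: crossing 1x2. Both 2&3? no. Sum: 0
Gen 3: crossing 2x1. Both 2&3? no. Sum: 0
Gen 4: crossing 4x3. Both 2&3? no. Sum: 0
Gen 5: 2 under 3. Both 2&3? yes. Contrib: -1. Sum: -1
Gen 6: crossing 2x4. Both 2&3? no. Sum: -1
Gen 7: crossing 3x4. Both 2&3? no. Sum: -1

Answer: -1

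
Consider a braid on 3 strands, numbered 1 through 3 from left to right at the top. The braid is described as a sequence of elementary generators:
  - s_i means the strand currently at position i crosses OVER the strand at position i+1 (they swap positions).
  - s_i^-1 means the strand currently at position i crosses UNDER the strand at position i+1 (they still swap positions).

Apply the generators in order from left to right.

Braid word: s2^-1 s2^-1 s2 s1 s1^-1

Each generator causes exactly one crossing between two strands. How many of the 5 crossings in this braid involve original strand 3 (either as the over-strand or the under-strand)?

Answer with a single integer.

Answer: 5

Derivation:
Gen 1: crossing 2x3. Involves strand 3? yes. Count so far: 1
Gen 2: crossing 3x2. Involves strand 3? yes. Count so far: 2
Gen 3: crossing 2x3. Involves strand 3? yes. Count so far: 3
Gen 4: crossing 1x3. Involves strand 3? yes. Count so far: 4
Gen 5: crossing 3x1. Involves strand 3? yes. Count so far: 5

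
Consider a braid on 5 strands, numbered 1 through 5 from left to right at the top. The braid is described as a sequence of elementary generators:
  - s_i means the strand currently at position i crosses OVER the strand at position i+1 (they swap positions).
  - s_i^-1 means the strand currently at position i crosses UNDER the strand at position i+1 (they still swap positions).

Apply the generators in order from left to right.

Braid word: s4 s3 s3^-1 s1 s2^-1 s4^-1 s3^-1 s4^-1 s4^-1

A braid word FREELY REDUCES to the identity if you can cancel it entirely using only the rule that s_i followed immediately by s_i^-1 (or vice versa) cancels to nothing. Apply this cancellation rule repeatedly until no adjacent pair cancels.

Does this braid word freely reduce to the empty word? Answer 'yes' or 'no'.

Answer: no

Derivation:
Gen 1 (s4): push. Stack: [s4]
Gen 2 (s3): push. Stack: [s4 s3]
Gen 3 (s3^-1): cancels prior s3. Stack: [s4]
Gen 4 (s1): push. Stack: [s4 s1]
Gen 5 (s2^-1): push. Stack: [s4 s1 s2^-1]
Gen 6 (s4^-1): push. Stack: [s4 s1 s2^-1 s4^-1]
Gen 7 (s3^-1): push. Stack: [s4 s1 s2^-1 s4^-1 s3^-1]
Gen 8 (s4^-1): push. Stack: [s4 s1 s2^-1 s4^-1 s3^-1 s4^-1]
Gen 9 (s4^-1): push. Stack: [s4 s1 s2^-1 s4^-1 s3^-1 s4^-1 s4^-1]
Reduced word: s4 s1 s2^-1 s4^-1 s3^-1 s4^-1 s4^-1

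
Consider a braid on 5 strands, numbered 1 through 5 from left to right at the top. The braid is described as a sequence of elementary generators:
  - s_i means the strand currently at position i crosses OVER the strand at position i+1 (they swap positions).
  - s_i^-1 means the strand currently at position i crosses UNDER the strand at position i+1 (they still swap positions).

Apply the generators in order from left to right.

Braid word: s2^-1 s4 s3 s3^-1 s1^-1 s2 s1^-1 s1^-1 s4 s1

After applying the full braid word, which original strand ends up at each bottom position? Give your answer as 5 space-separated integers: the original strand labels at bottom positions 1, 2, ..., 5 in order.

Gen 1 (s2^-1): strand 2 crosses under strand 3. Perm now: [1 3 2 4 5]
Gen 2 (s4): strand 4 crosses over strand 5. Perm now: [1 3 2 5 4]
Gen 3 (s3): strand 2 crosses over strand 5. Perm now: [1 3 5 2 4]
Gen 4 (s3^-1): strand 5 crosses under strand 2. Perm now: [1 3 2 5 4]
Gen 5 (s1^-1): strand 1 crosses under strand 3. Perm now: [3 1 2 5 4]
Gen 6 (s2): strand 1 crosses over strand 2. Perm now: [3 2 1 5 4]
Gen 7 (s1^-1): strand 3 crosses under strand 2. Perm now: [2 3 1 5 4]
Gen 8 (s1^-1): strand 2 crosses under strand 3. Perm now: [3 2 1 5 4]
Gen 9 (s4): strand 5 crosses over strand 4. Perm now: [3 2 1 4 5]
Gen 10 (s1): strand 3 crosses over strand 2. Perm now: [2 3 1 4 5]

Answer: 2 3 1 4 5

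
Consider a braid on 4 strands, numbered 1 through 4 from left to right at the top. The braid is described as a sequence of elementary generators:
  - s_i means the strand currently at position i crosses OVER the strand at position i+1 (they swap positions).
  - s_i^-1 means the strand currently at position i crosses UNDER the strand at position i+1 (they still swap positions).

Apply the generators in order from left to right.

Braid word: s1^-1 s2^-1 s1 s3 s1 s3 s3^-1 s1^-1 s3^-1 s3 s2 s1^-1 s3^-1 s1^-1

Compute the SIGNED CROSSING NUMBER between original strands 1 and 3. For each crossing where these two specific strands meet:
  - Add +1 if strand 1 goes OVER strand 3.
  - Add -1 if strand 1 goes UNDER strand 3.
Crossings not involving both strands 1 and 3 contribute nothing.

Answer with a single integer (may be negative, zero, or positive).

Answer: -1

Derivation:
Gen 1: crossing 1x2. Both 1&3? no. Sum: 0
Gen 2: 1 under 3. Both 1&3? yes. Contrib: -1. Sum: -1
Gen 3: crossing 2x3. Both 1&3? no. Sum: -1
Gen 4: crossing 1x4. Both 1&3? no. Sum: -1
Gen 5: crossing 3x2. Both 1&3? no. Sum: -1
Gen 6: crossing 4x1. Both 1&3? no. Sum: -1
Gen 7: crossing 1x4. Both 1&3? no. Sum: -1
Gen 8: crossing 2x3. Both 1&3? no. Sum: -1
Gen 9: crossing 4x1. Both 1&3? no. Sum: -1
Gen 10: crossing 1x4. Both 1&3? no. Sum: -1
Gen 11: crossing 2x4. Both 1&3? no. Sum: -1
Gen 12: crossing 3x4. Both 1&3? no. Sum: -1
Gen 13: crossing 2x1. Both 1&3? no. Sum: -1
Gen 14: crossing 4x3. Both 1&3? no. Sum: -1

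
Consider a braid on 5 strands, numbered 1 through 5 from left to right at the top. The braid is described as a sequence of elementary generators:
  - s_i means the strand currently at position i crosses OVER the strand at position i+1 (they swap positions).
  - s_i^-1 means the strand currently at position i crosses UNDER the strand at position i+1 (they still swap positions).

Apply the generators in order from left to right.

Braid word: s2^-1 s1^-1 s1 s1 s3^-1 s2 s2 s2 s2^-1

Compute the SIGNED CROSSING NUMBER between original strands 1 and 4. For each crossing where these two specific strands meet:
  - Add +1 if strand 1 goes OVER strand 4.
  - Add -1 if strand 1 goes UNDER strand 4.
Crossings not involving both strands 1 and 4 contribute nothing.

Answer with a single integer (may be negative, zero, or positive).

Gen 1: crossing 2x3. Both 1&4? no. Sum: 0
Gen 2: crossing 1x3. Both 1&4? no. Sum: 0
Gen 3: crossing 3x1. Both 1&4? no. Sum: 0
Gen 4: crossing 1x3. Both 1&4? no. Sum: 0
Gen 5: crossing 2x4. Both 1&4? no. Sum: 0
Gen 6: 1 over 4. Both 1&4? yes. Contrib: +1. Sum: 1
Gen 7: 4 over 1. Both 1&4? yes. Contrib: -1. Sum: 0
Gen 8: 1 over 4. Both 1&4? yes. Contrib: +1. Sum: 1
Gen 9: 4 under 1. Both 1&4? yes. Contrib: +1. Sum: 2

Answer: 2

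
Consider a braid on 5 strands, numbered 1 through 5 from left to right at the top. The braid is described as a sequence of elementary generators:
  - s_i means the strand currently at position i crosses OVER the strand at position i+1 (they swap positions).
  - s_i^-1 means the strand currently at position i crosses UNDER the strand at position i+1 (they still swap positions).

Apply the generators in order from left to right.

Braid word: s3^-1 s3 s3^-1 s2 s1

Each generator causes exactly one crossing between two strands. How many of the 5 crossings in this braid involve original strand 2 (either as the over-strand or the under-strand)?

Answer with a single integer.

Gen 1: crossing 3x4. Involves strand 2? no. Count so far: 0
Gen 2: crossing 4x3. Involves strand 2? no. Count so far: 0
Gen 3: crossing 3x4. Involves strand 2? no. Count so far: 0
Gen 4: crossing 2x4. Involves strand 2? yes. Count so far: 1
Gen 5: crossing 1x4. Involves strand 2? no. Count so far: 1

Answer: 1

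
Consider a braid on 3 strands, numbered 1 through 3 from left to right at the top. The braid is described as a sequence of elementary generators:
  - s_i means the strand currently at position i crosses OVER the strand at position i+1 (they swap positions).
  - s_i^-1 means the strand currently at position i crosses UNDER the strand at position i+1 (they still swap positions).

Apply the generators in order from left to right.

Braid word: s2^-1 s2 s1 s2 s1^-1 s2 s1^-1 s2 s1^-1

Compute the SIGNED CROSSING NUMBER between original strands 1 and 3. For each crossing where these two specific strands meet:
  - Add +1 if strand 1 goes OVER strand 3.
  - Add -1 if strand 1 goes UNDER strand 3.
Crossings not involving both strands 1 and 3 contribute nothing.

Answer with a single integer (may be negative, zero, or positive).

Gen 1: crossing 2x3. Both 1&3? no. Sum: 0
Gen 2: crossing 3x2. Both 1&3? no. Sum: 0
Gen 3: crossing 1x2. Both 1&3? no. Sum: 0
Gen 4: 1 over 3. Both 1&3? yes. Contrib: +1. Sum: 1
Gen 5: crossing 2x3. Both 1&3? no. Sum: 1
Gen 6: crossing 2x1. Both 1&3? no. Sum: 1
Gen 7: 3 under 1. Both 1&3? yes. Contrib: +1. Sum: 2
Gen 8: crossing 3x2. Both 1&3? no. Sum: 2
Gen 9: crossing 1x2. Both 1&3? no. Sum: 2

Answer: 2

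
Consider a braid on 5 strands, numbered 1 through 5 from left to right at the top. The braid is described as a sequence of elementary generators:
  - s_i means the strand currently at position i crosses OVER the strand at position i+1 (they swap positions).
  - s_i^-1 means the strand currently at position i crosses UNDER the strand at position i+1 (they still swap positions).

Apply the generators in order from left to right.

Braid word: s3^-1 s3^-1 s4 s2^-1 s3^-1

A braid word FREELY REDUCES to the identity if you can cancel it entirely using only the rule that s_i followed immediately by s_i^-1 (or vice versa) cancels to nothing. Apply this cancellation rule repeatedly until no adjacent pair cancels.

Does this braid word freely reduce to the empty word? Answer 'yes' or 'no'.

Answer: no

Derivation:
Gen 1 (s3^-1): push. Stack: [s3^-1]
Gen 2 (s3^-1): push. Stack: [s3^-1 s3^-1]
Gen 3 (s4): push. Stack: [s3^-1 s3^-1 s4]
Gen 4 (s2^-1): push. Stack: [s3^-1 s3^-1 s4 s2^-1]
Gen 5 (s3^-1): push. Stack: [s3^-1 s3^-1 s4 s2^-1 s3^-1]
Reduced word: s3^-1 s3^-1 s4 s2^-1 s3^-1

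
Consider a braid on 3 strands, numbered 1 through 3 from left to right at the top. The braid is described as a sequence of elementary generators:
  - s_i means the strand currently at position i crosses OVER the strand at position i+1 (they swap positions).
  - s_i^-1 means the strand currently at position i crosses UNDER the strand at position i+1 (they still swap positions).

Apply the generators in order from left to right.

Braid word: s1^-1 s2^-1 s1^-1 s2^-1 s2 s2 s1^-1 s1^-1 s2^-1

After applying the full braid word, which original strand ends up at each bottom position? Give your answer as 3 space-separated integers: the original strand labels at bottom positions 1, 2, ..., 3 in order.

Gen 1 (s1^-1): strand 1 crosses under strand 2. Perm now: [2 1 3]
Gen 2 (s2^-1): strand 1 crosses under strand 3. Perm now: [2 3 1]
Gen 3 (s1^-1): strand 2 crosses under strand 3. Perm now: [3 2 1]
Gen 4 (s2^-1): strand 2 crosses under strand 1. Perm now: [3 1 2]
Gen 5 (s2): strand 1 crosses over strand 2. Perm now: [3 2 1]
Gen 6 (s2): strand 2 crosses over strand 1. Perm now: [3 1 2]
Gen 7 (s1^-1): strand 3 crosses under strand 1. Perm now: [1 3 2]
Gen 8 (s1^-1): strand 1 crosses under strand 3. Perm now: [3 1 2]
Gen 9 (s2^-1): strand 1 crosses under strand 2. Perm now: [3 2 1]

Answer: 3 2 1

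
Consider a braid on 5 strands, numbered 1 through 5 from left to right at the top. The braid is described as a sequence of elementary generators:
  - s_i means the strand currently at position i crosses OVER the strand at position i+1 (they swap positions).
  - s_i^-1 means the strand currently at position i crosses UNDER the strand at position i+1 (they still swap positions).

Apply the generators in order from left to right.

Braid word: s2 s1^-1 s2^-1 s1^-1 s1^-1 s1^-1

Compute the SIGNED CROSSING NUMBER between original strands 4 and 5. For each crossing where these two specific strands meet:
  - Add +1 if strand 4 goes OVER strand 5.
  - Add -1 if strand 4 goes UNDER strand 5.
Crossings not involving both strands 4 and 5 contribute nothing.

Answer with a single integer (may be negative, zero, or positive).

Gen 1: crossing 2x3. Both 4&5? no. Sum: 0
Gen 2: crossing 1x3. Both 4&5? no. Sum: 0
Gen 3: crossing 1x2. Both 4&5? no. Sum: 0
Gen 4: crossing 3x2. Both 4&5? no. Sum: 0
Gen 5: crossing 2x3. Both 4&5? no. Sum: 0
Gen 6: crossing 3x2. Both 4&5? no. Sum: 0

Answer: 0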